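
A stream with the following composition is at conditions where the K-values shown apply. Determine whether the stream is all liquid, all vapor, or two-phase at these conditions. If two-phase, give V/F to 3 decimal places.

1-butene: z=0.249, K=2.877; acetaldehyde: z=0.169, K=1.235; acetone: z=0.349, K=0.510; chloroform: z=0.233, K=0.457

ΣzᵢKᵢ = 1.210; Σzᵢ/Kᵢ = 1.418.
Both exceed 1, so a two-phase solution exists.
Let ψ = V/F and solve Σ zᵢ(Kᵢ−1)/(1+ψ(Kᵢ−1)) = 0.
Newton iteration, ψ⁰ = 0.5:
  ψ = 0.500: g = -0.1235, g' = -0.517 → ψ = 0.261
  ψ = 0.261: g = 0.0075, g' = -0.607 → ψ = 0.274
Converged at ψ = 0.274.

two-phase, V/F = 0.274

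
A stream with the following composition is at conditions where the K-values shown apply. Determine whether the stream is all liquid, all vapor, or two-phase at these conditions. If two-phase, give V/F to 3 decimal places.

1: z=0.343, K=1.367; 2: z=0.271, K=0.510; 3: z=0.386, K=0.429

all liquid

ΣzᵢKᵢ = 0.773; Σzᵢ/Kᵢ = 1.682.
Since ΣzᵢKᵢ < 1 the mixture is below its bubble point — single liquid phase.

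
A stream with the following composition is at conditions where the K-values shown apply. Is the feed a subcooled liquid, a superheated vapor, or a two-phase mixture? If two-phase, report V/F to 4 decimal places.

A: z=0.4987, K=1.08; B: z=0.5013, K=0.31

subcooled liquid

ΣzᵢKᵢ = 0.6940; Σzᵢ/Kᵢ = 2.0789.
Since ΣzᵢKᵢ < 1 the mixture is below its bubble point — single liquid phase.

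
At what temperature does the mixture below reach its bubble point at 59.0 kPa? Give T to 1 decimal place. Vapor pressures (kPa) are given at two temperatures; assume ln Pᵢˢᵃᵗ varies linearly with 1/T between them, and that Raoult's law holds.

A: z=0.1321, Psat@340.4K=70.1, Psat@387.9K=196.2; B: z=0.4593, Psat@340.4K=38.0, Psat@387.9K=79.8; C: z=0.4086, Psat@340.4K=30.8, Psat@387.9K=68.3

Bubble-point temperature: ΣzᵢPᵢˢᵃᵗ(T) = P. Interpolate ln Pᵢˢᵃᵗ = aᵢ + bᵢ/T.
  T = 340.4 K: ΣzᵢPᵢˢᵃᵗ = 39.30 kPa
  T = 387.9 K: ΣzᵢPᵢˢᵃᵗ = 90.48 kPa
  T = 364.1 K: ΣzᵢPᵢˢᵃᵗ = 61.11 kPa
  T = 352.2 K: ΣzᵢPᵢˢᵃᵗ = 49.30 kPa
  T = 358.1 K: ΣzᵢPᵢˢᵃᵗ = 54.93 kPa
  T = 361.1 K: ΣzᵢPᵢˢᵃᵗ = 57.96 kPa
  T = 362.6 K: ΣzᵢPᵢˢᵃᵗ = 59.52 kPa
Interpolating between 361.1 K and 362.6 K gives T ≈ 362.1 K.

T = 362.1 K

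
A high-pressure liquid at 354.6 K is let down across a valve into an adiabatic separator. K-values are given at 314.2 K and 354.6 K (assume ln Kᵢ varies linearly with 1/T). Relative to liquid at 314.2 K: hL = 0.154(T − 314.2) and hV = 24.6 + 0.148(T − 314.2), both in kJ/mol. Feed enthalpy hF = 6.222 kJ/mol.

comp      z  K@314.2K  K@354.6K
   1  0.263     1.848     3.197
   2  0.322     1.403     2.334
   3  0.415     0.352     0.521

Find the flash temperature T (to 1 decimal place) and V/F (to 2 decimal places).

T = 315.5 K, V/F = 0.24

Adiabatic flash: solve Rachford–Rice at each trial T, then check hF = ψ·hV(T) + (1−ψ)·hL(T).
  T = 314.2 K: K = (1.848, 1.403, 0.352), RR gives ψ = 0.204, H_out = 5.028 kJ/mol
  T = 354.6 K: K = (3.197, 2.334, 0.521), RR gives ψ = 0.971, H_out = 29.869 kJ/mol
  T = 334.4 K: K = (2.471, 1.838, 0.433), RR gives ψ = 0.650, H_out = 19.028 kJ/mol
  T = 324.3 K: K = (2.147, 1.612, 0.392), RR gives ψ = 0.462, H_out = 12.885 kJ/mol
  T = 319.2 K: K = (1.993, 1.505, 0.371), RR gives ψ = 0.345, H_out = 9.238 kJ/mol
  T = 316.7 K: K = (1.920, 1.453, 0.362), RR gives ψ = 0.278, H_out = 7.231 kJ/mol
  T = 315.4 K: K = (1.882, 1.427, 0.357), RR gives ψ = 0.241, H_out = 6.113 kJ/mol
Linear interpolation between T = 315.4 (H_out = 6.113) and T = 316.7 (H_out = 7.231) on hF = 6.222 gives T ≈ 315.5 K, at which ψ = 0.24.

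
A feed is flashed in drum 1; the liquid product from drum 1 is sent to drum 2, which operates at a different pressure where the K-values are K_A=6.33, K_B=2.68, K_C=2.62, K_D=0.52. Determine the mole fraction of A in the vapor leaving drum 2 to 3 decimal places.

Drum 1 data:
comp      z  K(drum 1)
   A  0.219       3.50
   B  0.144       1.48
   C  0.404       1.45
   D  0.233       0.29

Drum 1:
Let ψ₁ = V/F and solve Σ zᵢ(Kᵢ−1)/(1+ψ₁(Kᵢ−1)) = 0.
Check two-phase: ΣzᵢKᵢ = 1.633 > 1 and Σzᵢ/Kᵢ = 1.242 > 1, so g(0) = 0.633 > 0 and g(1) = -0.242 < 0.
Newton–Raphson from ψ₁ = 0.5:
  ψ₁ = 0.500: g = 0.1910, g' = -0.629 → ψ₁ = 0.804
  ψ₁ = 0.804: g = -0.0200, g' = -0.850 → ψ₁ = 0.780
Converged at ψ₁ = 0.780.
Drum-1 compositions:
  A: x = 0.074, y = 0.260
  B: x = 0.105, y = 0.155
  C: x = 0.299, y = 0.434
  D: x = 0.522, y = 0.151
Drum-2 feed = drum-1 liquid: z₂ = (0.0743, 0.1048, 0.2991, 0.5219).
Drum 2:
Iterate (Newton) starting at ψ₂ = 0.33:
  ψ₂ = 0.330: g = 0.2748, g' = -0.903 → ψ₂ = 0.634
  ψ₂ = 0.634: g = 0.0543, g' = -0.619 → ψ₂ = 0.722
  ψ₂ = 0.722: g = 0.0010, g' = -0.598 → ψ₂ = 0.724
Converged at ψ₂ = 0.724.
  A: x = 0.015, y = 0.097
  B: x = 0.047, y = 0.127
  C: x = 0.138, y = 0.361
  D: x = 0.800, y = 0.416

y_A (drum 2) = 0.097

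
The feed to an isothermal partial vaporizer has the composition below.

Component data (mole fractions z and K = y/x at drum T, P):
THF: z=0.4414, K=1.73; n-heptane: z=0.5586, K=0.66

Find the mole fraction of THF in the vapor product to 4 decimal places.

Binary case is linear: z₁(K₁−1)(1+β(K₂−1)) + z₂(K₂−1)(1+β(K₁−1)) = 0
⇒ β = [z₁(K₁−1)+z₂(K₂−1)] / [−(K₁−1)(K₂−1)] = 0.13230/0.24820 = 0.5330
Compositions from xᵢ = zᵢ/(1+β(Kᵢ−1)), yᵢ = Kᵢxᵢ:
  THF: x = 0.3178, y = 0.5497
  n-heptane: x = 0.6822, y = 0.4503

y_THF = 0.5497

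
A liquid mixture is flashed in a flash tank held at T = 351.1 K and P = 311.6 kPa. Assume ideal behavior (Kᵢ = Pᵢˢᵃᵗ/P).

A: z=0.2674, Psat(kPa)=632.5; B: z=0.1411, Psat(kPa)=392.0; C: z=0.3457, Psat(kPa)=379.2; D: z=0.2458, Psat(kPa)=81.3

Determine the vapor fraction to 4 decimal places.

Raoult's law: Kᵢ = Pᵢˢᵃᵗ/P = Pᵢˢᵃᵗ/311.6.
  K_A = 632.5/311.6 = 2.029846, K_B = 392.0/311.6 = 1.258023, K_C = 379.2/311.6 = 1.216945, K_D = 81.3/311.6 = 0.260911
Let ψ = V/F and solve Σ zᵢ(Kᵢ−1)/(1+ψ(Kᵢ−1)) = 0.
g(0) = ΣzᵢKᵢ − 1 = 0.2051 and g(1) = 1 − Σzᵢ/Kᵢ = -0.4700, so a root lies in (0, 1).
Iterate (Newton) starting at ψ = 0.51:
  ψ = 0.5100: g = -0.01132, g' = -0.4883 → ψ = 0.4868
  ψ = 0.4868: g = -0.00017, g' = -0.4741 → ψ = 0.4865
Converged at ψ = 0.4865.

ψ = 0.4865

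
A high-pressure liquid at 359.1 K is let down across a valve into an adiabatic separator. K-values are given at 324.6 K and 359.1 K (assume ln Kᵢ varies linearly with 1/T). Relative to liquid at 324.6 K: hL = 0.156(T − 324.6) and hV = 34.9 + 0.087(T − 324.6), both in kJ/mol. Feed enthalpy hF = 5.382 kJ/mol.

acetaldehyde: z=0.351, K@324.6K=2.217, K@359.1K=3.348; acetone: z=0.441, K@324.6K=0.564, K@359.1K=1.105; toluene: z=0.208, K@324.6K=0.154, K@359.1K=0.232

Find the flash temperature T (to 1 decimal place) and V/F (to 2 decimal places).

T = 327.5 K, V/F = 0.14

Adiabatic flash: solve Rachford–Rice at each trial T, then check hF = ψ·hV(T) + (1−ψ)·hL(T).
  T = 324.6 K: K = (2.217, 0.564, 0.154), RR gives ψ = 0.082, H_out = 2.858 kJ/mol
  T = 359.1 K: K = (3.348, 1.105, 0.232), RR gives ψ = 0.711, H_out = 28.501 kJ/mol
  T = 341.9 K: K = (2.755, 0.804, 0.191), RR gives ψ = 0.428, H_out = 17.119 kJ/mol
  T = 333.2 K: K = (2.477, 0.676, 0.172), RR gives ψ = 0.258, H_out = 10.202 kJ/mol
  T = 328.9 K: K = (2.345, 0.618, 0.163), RR gives ψ = 0.172, H_out = 6.606 kJ/mol
  T = 326.8 K: K = (2.282, 0.591, 0.158), RR gives ψ = 0.128, H_out = 4.799 kJ/mol
Linear interpolation between T = 326.8 (H_out = 4.799) and T = 328.9 (H_out = 6.606) on hF = 5.382 gives T ≈ 327.5 K, at which ψ = 0.14.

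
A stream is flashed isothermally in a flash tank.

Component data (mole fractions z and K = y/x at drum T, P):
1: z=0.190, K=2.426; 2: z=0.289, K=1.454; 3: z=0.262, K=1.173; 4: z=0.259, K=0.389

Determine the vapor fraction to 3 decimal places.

ψ = 0.698

Newton iteration, ψ⁰ = 0.45:
  ψ = 0.450: g = 0.0978, g' = -0.375 → ψ = 0.711
  ψ = 0.711: g = -0.0056, g' = -0.438 → ψ = 0.698
Converged at ψ = 0.698.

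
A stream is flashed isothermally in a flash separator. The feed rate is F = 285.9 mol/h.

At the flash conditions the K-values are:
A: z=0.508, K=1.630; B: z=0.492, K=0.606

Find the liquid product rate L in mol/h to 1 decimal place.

L = 140.6 mol/h

Let β = V/F and solve Σ zᵢ(Kᵢ−1)/(1+β(Kᵢ−1)) = 0.
Feasibility: ΣzᵢKᵢ = 1.126, Σzᵢ/Kᵢ = 1.124 — both > 1, two phases present.
Binary case is linear: z₁(K₁−1)(1+β(K₂−1)) + z₂(K₂−1)(1+β(K₁−1)) = 0
⇒ β = [z₁(K₁−1)+z₂(K₂−1)] / [−(K₁−1)(K₂−1)] = 0.1262/0.2482 = 0.508
Then V = β·F = 0.5084·285.9 = 145.3 mol/h and L = F − V = 140.6 mol/h.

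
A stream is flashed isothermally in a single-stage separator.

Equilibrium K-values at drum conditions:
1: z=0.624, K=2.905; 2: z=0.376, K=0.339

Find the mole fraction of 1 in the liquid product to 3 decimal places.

Material balance + equilibrium reduce to Σ zᵢ(Kᵢ−1)/(1+V/F(Kᵢ−1)) = 0.
Feasibility: ΣzᵢKᵢ = 1.940, Σzᵢ/Kᵢ = 1.324 — both > 1, two phases present.
Binary case is linear: z₁(K₁−1)(1+V/F(K₂−1)) + z₂(K₂−1)(1+V/F(K₁−1)) = 0
⇒ V/F = [z₁(K₁−1)+z₂(K₂−1)] / [−(K₁−1)(K₂−1)] = 0.9402/1.2592 = 0.747
Compositions from xᵢ = zᵢ/(1+V/F(Kᵢ−1)), yᵢ = Kᵢxᵢ:
  1: x = 0.258, y = 0.748
  2: x = 0.742, y = 0.252

x_1 = 0.258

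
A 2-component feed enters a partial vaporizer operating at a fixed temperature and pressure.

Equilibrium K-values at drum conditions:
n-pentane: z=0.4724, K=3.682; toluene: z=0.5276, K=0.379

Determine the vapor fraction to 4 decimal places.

Material balance + equilibrium reduce to Σ zᵢ(Kᵢ−1)/(1+ψ(Kᵢ−1)) = 0.
Feasibility: ΣzᵢKᵢ = 1.9393, Σzᵢ/Kᵢ = 1.5204 — both > 1, two phases present.
Newton iteration, ψ⁰ = 0.36:
  ψ = 0.3600: g = 0.22262, g' = -1.2171 → ψ = 0.5429
  ψ = 0.5429: g = 0.02156, g' = -1.0264 → ψ = 0.5639
  ψ = 0.5639: g = 0.00007, g' = -1.0202 → ψ = 0.5640
Converged at ψ = 0.5640.

ψ = 0.5640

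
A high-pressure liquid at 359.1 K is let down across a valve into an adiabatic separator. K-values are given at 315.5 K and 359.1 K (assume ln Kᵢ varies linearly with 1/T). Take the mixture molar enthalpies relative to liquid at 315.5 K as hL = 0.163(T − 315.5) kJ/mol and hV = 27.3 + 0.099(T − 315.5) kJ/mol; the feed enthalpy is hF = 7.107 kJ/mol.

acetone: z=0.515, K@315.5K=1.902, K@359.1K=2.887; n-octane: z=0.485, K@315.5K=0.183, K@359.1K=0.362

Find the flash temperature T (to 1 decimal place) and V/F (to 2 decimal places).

T = 324.5 K, V/F = 0.21

Adiabatic flash: solve Rachford–Rice at each trial T, then check hF = ψ·hV(T) + (1−ψ)·hL(T).
  T = 315.5 K: K = (1.902, 0.183), RR gives ψ = 0.093, H_out = 2.530 kJ/mol
  T = 359.1 K: K = (2.887, 0.362), RR gives ψ = 0.550, H_out = 20.592 kJ/mol
  T = 337.3 K: K = (2.375, 0.263), RR gives ψ = 0.346, H_out = 12.522 kJ/mol
  T = 326.4 K: K = (2.133, 0.221), RR gives ψ = 0.233, H_out = 7.974 kJ/mol
  T = 320.9 K: K = (2.015, 0.201), RR gives ψ = 0.167, H_out = 5.380 kJ/mol
  T = 323.6 K: K = (2.073, 0.211), RR gives ψ = 0.200, H_out = 6.686 kJ/mol
  T = 325.0 K: K = (2.103, 0.216), RR gives ψ = 0.217, H_out = 7.338 kJ/mol
Linear interpolation between T = 323.6 (H_out = 6.686) and T = 325.0 (H_out = 7.338) on hF = 7.107 gives T ≈ 324.5 K, at which ψ = 0.21.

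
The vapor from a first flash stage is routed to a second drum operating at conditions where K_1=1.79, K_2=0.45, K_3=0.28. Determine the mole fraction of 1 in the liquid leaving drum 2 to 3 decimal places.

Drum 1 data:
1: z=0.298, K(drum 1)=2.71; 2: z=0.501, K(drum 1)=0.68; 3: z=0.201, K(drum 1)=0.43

Drum 1:
Let ψ₁ = V/F and solve Σ zᵢ(Kᵢ−1)/(1+ψ₁(Kᵢ−1)) = 0.
g(0) = ΣzᵢKᵢ − 1 = 0.235 and g(1) = 1 − Σzᵢ/Kᵢ = -0.314, so a root lies in (0, 1).
Newton iteration, ψ₁⁰ = 0.42:
  ψ₁ = 0.420: g = -0.0393, g' = -0.477 → ψ₁ = 0.338
  ψ₁ = 0.338: g = 0.0015, g' = -0.515 → ψ₁ = 0.340
Converged at ψ₁ = 0.340.
Drum-1 compositions:
  1: x = 0.188, y = 0.510
  2: x = 0.562, y = 0.382
  3: x = 0.249, y = 0.107
Drum-2 feed = drum-1 vapor: z₂ = (0.5104, 0.3823, 0.1072).
Drum 2:
Newton iteration, ψ₂⁰ = 0.69:
  ψ₂ = 0.690: g = -0.2314, g' = -0.653 → ψ₂ = 0.336
  ψ₂ = 0.336: g = -0.0411, g' = -0.470 → ψ₂ = 0.248
  ψ₂ = 0.248: g = -0.0005, g' = -0.460 → ψ₂ = 0.247
Converged at ψ₂ = 0.247.
  1: x = 0.427, y = 0.764
  2: x = 0.443, y = 0.199
  3: x = 0.130, y = 0.037

x_1 (drum 2) = 0.427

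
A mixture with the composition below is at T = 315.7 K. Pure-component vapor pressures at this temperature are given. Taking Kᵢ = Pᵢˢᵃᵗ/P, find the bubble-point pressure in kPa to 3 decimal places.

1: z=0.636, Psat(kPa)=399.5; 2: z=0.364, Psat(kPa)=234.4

Pbub = 339.404 kPa

At the bubble point ψ → 0, so ΣzᵢKᵢ = 1 with Kᵢ = Pᵢˢᵃᵗ/P ⇒ P = ΣzᵢPᵢˢᵃᵗ.
P = 0.636·399.5 + 0.364·234.4 = 339.404 kPa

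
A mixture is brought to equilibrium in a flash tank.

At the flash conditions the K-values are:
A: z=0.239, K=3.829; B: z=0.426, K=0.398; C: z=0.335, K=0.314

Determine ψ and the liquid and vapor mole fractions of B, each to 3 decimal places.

Let ψ = V/F and solve Σ zᵢ(Kᵢ−1)/(1+ψ(Kᵢ−1)) = 0.
Feasibility: ΣzᵢKᵢ = 1.190, Σzᵢ/Kᵢ = 2.200 — both > 1, two phases present.
Iterate (Newton) starting at ψ = 0.5:
  ψ = 0.500: g = -0.4366, g' = -1.009 → ψ = 0.067
  ψ = 0.067: g = 0.0596, g' = -1.690 → ψ = 0.103
  ψ = 0.103: g = 0.0034, g' = -1.506 → ψ = 0.105
Converged at ψ = 0.105.
Compositions from xᵢ = zᵢ/(1+ψ(Kᵢ−1)), yᵢ = Kᵢxᵢ:
  A: x = 0.184, y = 0.706
  B: x = 0.455, y = 0.181
  C: x = 0.361, y = 0.113

ψ = 0.105, x_B = 0.455, y_B = 0.181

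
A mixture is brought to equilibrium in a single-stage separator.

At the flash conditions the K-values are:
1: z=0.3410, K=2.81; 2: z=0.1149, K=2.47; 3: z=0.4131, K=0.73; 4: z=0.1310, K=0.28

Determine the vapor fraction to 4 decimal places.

ψ = 0.7456

Rachford–Rice: g(ψ) = Σ zᵢ(Kᵢ−1)/(1+ψ(Kᵢ−1)) = 0.
Check two-phase: ΣzᵢKᵢ = 1.5803 > 1 and Σzᵢ/Kᵢ = 1.2016 > 1, so g(0) = 0.5803 > 0 and g(1) = -0.2016 < 0.
Newton–Raphson from ψ = 0.69:
  ψ = 0.6900: g = 0.03379, g' = -0.5958 → ψ = 0.7467
  ψ = 0.7467: g = -0.00071, g' = -0.6234 → ψ = 0.7456
Converged at ψ = 0.7456.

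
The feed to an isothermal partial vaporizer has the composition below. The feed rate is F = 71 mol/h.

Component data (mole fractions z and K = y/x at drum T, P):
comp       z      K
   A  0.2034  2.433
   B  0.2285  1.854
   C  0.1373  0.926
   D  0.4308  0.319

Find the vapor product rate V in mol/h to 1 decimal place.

Let ψ = V/F and solve Σ zᵢ(Kᵢ−1)/(1+ψ(Kᵢ−1)) = 0.
Feasibility: ΣzᵢKᵢ = 1.1831, Σzᵢ/Kᵢ = 1.7056 — both > 1, two phases present.
Newton–Raphson from ψ = 0.5:
  ψ = 0.5000: g = -0.14884, g' = -0.6838 → ψ = 0.2823
  ψ = 0.2823: g = -0.00883, g' = -0.6269 → ψ = 0.2682
Converged at ψ = 0.2682.
Then V = ψ·F = 0.2682·71 = 19.0 mol/h and L = F − V = 52.0 mol/h.

V = 19.0 mol/h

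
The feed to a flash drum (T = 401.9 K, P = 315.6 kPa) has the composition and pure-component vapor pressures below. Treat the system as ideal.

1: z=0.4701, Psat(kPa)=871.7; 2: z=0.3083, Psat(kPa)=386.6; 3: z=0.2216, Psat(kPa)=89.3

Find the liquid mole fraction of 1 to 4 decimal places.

x_1 = 0.1906

Raoult's law: Kᵢ = Pᵢˢᵃᵗ/P = Pᵢˢᵃᵗ/315.6.
  K_1 = 871.7/315.6 = 2.762041, K_2 = 386.6/315.6 = 1.224968, K_3 = 89.3/315.6 = 0.282953
Iterate (Newton) starting at V/F = 0.5:
  V/F = 0.5000: g = 0.25500, g' = -0.7020 → V/F = 0.8633
  V/F = 0.8633: g = -0.03040, g' = -1.0254 → V/F = 0.8336
  V/F = 0.8336: g = -0.00108, g' = -0.9546 → V/F = 0.8325
Converged at V/F = 0.8325.
Compositions from xᵢ = zᵢ/(1+V/F(Kᵢ−1)), yᵢ = Kᵢxᵢ:
  1: x = 0.1906, y = 0.5264
  2: x = 0.2597, y = 0.3181
  3: x = 0.5498, y = 0.1556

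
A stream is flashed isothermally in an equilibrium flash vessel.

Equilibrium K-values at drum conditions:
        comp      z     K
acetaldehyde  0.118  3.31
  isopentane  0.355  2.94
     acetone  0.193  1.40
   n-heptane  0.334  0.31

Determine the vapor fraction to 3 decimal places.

Material balance + equilibrium reduce to Σ zᵢ(Kᵢ−1)/(1+ψ(Kᵢ−1)) = 0.
g(0) = ΣzᵢKᵢ − 1 = 0.808 and g(1) = 1 − Σzᵢ/Kᵢ = -0.372, so a root lies in (0, 1).
Newton–Raphson from ψ = 0.31:
  ψ = 0.310: g = 0.3644, g' = -1.017 → ψ = 0.668
  ψ = 0.668: g = 0.0401, g' = -0.918 → ψ = 0.712
  ψ = 0.712: g = -0.0009, g' = -0.959 → ψ = 0.711
Converged at ψ = 0.711.

ψ = 0.711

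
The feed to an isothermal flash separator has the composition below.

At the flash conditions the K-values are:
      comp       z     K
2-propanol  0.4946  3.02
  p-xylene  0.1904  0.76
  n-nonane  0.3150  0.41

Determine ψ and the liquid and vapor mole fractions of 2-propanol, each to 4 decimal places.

ψ = 0.7618, x_2-propanol = 0.1948, y_2-propanol = 0.5883

Rachford–Rice: g(ψ) = Σ zᵢ(Kᵢ−1)/(1+ψ(Kᵢ−1)) = 0.
Check two-phase: ΣzᵢKᵢ = 1.7675 > 1 and Σzᵢ/Kᵢ = 1.1826 > 1, so g(0) = 0.7675 > 0 and g(1) = -0.1826 < 0.
Iterate (Newton) starting at ψ = 0.5:
  ψ = 0.5000: g = 0.18152, g' = -0.7343 → ψ = 0.7472
  ψ = 0.7472: g = 0.01009, g' = -0.6875 → ψ = 0.7619
  ψ = 0.7619: g = -0.00003, g' = -0.6913 → ψ = 0.7618
Converged at ψ = 0.7618.
Compositions from xᵢ = zᵢ/(1+ψ(Kᵢ−1)), yᵢ = Kᵢxᵢ:
  2-propanol: x = 0.1948, y = 0.5883
  p-xylene: x = 0.2330, y = 0.1771
  n-nonane: x = 0.5722, y = 0.2346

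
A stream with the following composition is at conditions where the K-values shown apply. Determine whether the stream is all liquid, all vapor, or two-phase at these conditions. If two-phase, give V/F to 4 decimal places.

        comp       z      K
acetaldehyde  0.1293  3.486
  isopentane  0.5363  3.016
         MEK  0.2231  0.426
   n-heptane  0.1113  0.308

ΣzᵢKᵢ = 2.1975; Σzᵢ/Kᵢ = 1.1000.
Both exceed 1, so a two-phase solution exists.
Material balance + equilibrium reduce to Σ zᵢ(Kᵢ−1)/(1+ψ(Kᵢ−1)) = 0.
Iterate (Newton) starting at ψ = 0.41:
  ψ = 0.4100: g = 0.47611, g' = -1.0789 → ψ = 0.8513
  ψ = 0.8513: g = 0.06332, g' = -0.9745 → ψ = 0.9163
  ψ = 0.9163: g = -0.00281, g' = -1.0683 → ψ = 0.9136
Converged at ψ = 0.9136.

two-phase, V/F = 0.9136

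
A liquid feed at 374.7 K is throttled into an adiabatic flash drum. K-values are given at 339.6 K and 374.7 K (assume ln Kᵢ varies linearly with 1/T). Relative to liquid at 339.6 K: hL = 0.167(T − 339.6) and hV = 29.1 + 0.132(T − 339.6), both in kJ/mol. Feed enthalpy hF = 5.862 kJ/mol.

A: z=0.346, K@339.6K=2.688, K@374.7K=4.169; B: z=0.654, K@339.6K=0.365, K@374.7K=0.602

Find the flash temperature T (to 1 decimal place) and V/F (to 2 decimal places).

T = 341.9 K, V/F = 0.19

Adiabatic flash: solve Rachford–Rice at each trial T, then check hF = ψ·hV(T) + (1−ψ)·hL(T).
  T = 339.6 K: K = (2.688, 0.365), RR gives ψ = 0.157, H_out = 4.582 kJ/mol
  T = 374.7 K: K = (4.169, 0.602), RR gives ψ = 0.663, H_out = 24.340 kJ/mol
  T = 357.1 K: K = (3.382, 0.474), RR gives ψ = 0.383, H_out = 13.847 kJ/mol
  T = 348.4 K: K = (3.026, 0.418), RR gives ψ = 0.271, H_out = 9.283 kJ/mol
  T = 344.0 K: K = (2.854, 0.391), RR gives ψ = 0.215, H_out = 6.964 kJ/mol
  T = 341.8 K: K = (2.770, 0.378), RR gives ψ = 0.187, H_out = 5.784 kJ/mol
Linear interpolation between T = 341.8 (H_out = 5.784) and T = 344.0 (H_out = 6.964) on hF = 5.862 gives T ≈ 341.9 K, at which ψ = 0.19.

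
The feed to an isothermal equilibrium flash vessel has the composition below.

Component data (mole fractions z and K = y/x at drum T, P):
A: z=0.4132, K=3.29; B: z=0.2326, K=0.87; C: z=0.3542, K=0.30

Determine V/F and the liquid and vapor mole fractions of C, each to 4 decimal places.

Rachford–Rice: g(V/F) = Σ zᵢ(Kᵢ−1)/(1+V/F(Kᵢ−1)) = 0.
Check two-phase: ΣzᵢKᵢ = 1.6681 > 1 and Σzᵢ/Kᵢ = 1.5736 > 1, so g(0) = 0.6681 > 0 and g(1) = -0.5736 < 0.
Newton–Raphson from V/F = 0.58:
  V/F = 0.5800: g = -0.04369, g' = -0.8962 → V/F = 0.5313
  V/F = 0.5313: g = -0.00032, g' = -0.8855 → V/F = 0.5309
Converged at V/F = 0.5309.
Compositions from xᵢ = zᵢ/(1+V/F(Kᵢ−1)), yᵢ = Kᵢxᵢ:
  A: x = 0.1865, y = 0.6135
  B: x = 0.2498, y = 0.2174
  C: x = 0.5637, y = 0.1691

V/F = 0.5309, x_C = 0.5637, y_C = 0.1691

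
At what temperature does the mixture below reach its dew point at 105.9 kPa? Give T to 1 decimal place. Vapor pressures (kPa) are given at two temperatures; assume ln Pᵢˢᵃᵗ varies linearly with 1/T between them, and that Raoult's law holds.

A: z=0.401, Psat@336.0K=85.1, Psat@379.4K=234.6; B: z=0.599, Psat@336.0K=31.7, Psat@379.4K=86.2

Dew-point temperature: Σzᵢ·P/Pᵢˢᵃᵗ(T) = 1. Interpolate ln Pᵢˢᵃᵗ = aᵢ + bᵢ/T.
  T = 336.0 K: ΣzᵢP/Pᵢˢᵃᵗ = 2.5001
  T = 379.4 K: ΣzᵢP/Pᵢˢᵃᵗ = 0.9169
  T = 357.7 K: ΣzᵢP/Pᵢˢᵃᵗ = 1.4687
  T = 368.5 K: ΣzᵢP/Pᵢˢᵃᵗ = 1.1537
  T = 373.9 K: ΣzᵢP/Pᵢˢᵃᵗ = 1.0279
  T = 376.6 K: ΣzᵢP/Pᵢˢᵃᵗ = 0.9714
Interpolating between 373.9 K and 376.6 K gives T ≈ 375.2 K.

T = 375.2 K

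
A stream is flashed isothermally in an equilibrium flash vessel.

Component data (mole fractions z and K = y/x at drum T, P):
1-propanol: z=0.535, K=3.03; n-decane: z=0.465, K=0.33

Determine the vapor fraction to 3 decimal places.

Let ψ = V/F and solve Σ zᵢ(Kᵢ−1)/(1+ψ(Kᵢ−1)) = 0.
g(0) = ΣzᵢKᵢ − 1 = 0.774 and g(1) = 1 − Σzᵢ/Kᵢ = -0.586, so a root lies in (0, 1).
Newton iteration, ψ⁰ = 0.5:
  ψ = 0.500: g = 0.0705, g' = -1.015 → ψ = 0.569
Converged at ψ = 0.569.

ψ = 0.569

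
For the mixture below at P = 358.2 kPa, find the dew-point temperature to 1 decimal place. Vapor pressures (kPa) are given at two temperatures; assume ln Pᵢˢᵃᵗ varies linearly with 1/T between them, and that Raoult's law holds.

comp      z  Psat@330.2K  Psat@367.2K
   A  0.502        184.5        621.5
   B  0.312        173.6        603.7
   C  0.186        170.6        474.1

Dew-point temperature: Σzᵢ·P/Pᵢˢᵃᵗ(T) = 1. Interpolate ln Pᵢˢᵃᵗ = aᵢ + bᵢ/T.
  T = 330.2 K: ΣzᵢP/Pᵢˢᵃᵗ = 2.0089
  T = 367.2 K: ΣzᵢP/Pᵢˢᵃᵗ = 0.6150
  T = 348.7 K: ΣzᵢP/Pᵢˢᵃᵗ = 1.0762
  T = 357.9 K: ΣzᵢP/Pᵢˢᵃᵗ = 0.8087
  T = 353.3 K: ΣzᵢP/Pᵢˢᵃᵗ = 0.9311
  T = 351.0 K: ΣzᵢP/Pᵢˢᵃᵗ = 1.0005
Interpolating between 351.0 K and 353.3 K gives T ≈ 351.0 K.

T = 351.0 K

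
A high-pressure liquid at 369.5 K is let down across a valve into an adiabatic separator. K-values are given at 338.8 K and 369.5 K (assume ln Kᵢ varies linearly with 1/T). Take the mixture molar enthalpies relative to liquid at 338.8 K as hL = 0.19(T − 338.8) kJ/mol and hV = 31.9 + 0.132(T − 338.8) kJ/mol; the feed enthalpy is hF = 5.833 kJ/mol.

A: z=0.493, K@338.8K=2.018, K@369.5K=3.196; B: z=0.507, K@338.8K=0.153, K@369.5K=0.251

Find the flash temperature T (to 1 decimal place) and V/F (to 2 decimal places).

T = 343.3 K, V/F = 0.16

Adiabatic flash: solve Rachford–Rice at each trial T, then check hF = ψ·hV(T) + (1−ψ)·hL(T).
  T = 338.8 K: K = (2.018, 0.153), RR gives ψ = 0.084, H_out = 2.680 kJ/mol
  T = 369.5 K: K = (3.196, 0.251), RR gives ψ = 0.427, H_out = 18.704 kJ/mol
  T = 354.1 K: K = (2.563, 0.198), RR gives ψ = 0.290, H_out = 11.910 kJ/mol
  T = 346.5 K: K = (2.282, 0.175), RR gives ψ = 0.202, H_out = 7.813 kJ/mol
  T = 342.6 K: K = (2.146, 0.163), RR gives ψ = 0.147, H_out = 5.373 kJ/mol
  T = 344.6 K: K = (2.215, 0.169), RR gives ψ = 0.176, H_out = 6.660 kJ/mol
Linear interpolation between T = 342.6 (H_out = 5.373) and T = 344.6 (H_out = 6.660) on hF = 5.833 gives T ≈ 343.3 K, at which ψ = 0.16.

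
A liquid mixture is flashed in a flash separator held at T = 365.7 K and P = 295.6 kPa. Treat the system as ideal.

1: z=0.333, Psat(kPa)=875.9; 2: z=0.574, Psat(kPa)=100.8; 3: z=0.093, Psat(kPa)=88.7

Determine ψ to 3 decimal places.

ψ = 0.161

Raoult's law: Kᵢ = Pᵢˢᵃᵗ/P = Pᵢˢᵃᵗ/295.6.
  K_1 = 875.9/295.6 = 2.96313, K_2 = 100.8/295.6 = 0.34100, K_3 = 88.7/295.6 = 0.30007
Let ψ = V/F and solve Σ zᵢ(Kᵢ−1)/(1+ψ(Kᵢ−1)) = 0.
Check two-phase: ΣzᵢKᵢ = 1.210 > 1 and Σzᵢ/Kᵢ = 2.106 > 1, so g(0) = 0.210 > 0 and g(1) = -1.106 < 0.
Iterate (Newton) starting at ψ = 0.36:
  ψ = 0.360: g = -0.1999, g' = -0.950 → ψ = 0.150
  ψ = 0.150: g = 0.0129, g' = -1.130 → ψ = 0.161
Converged at ψ = 0.161.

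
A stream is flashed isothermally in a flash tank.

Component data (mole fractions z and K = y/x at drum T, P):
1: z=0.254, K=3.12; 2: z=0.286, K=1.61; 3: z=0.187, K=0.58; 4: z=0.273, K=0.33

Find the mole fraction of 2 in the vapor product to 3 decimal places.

y_2 = 0.348

Iterate (Newton) starting at ψ = 0.37:
  ψ = 0.370: g = 0.1079, g' = -0.692 → ψ = 0.526
  ψ = 0.526: g = 0.0035, g' = -0.663 → ψ = 0.531
Converged at ψ = 0.531.
Compositions from xᵢ = zᵢ/(1+ψ(Kᵢ−1)), yᵢ = Kᵢxᵢ:
  1: x = 0.119, y = 0.373
  2: x = 0.216, y = 0.348
  3: x = 0.241, y = 0.140
  4: x = 0.424, y = 0.140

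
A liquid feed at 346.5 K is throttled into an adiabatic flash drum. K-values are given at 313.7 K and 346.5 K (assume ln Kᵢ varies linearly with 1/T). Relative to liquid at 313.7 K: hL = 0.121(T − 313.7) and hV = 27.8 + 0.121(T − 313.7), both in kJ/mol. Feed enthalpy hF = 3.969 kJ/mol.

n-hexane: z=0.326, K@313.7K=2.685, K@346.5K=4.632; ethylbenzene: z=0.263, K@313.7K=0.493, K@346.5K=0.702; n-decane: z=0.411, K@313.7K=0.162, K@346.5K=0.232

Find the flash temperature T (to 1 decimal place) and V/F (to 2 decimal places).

Adiabatic flash: solve Rachford–Rice at each trial T, then check hF = ψ·hV(T) + (1−ψ)·hL(T).
  T = 313.7 K: K = (2.685, 0.493, 0.162), RR gives ψ = 0.059, H_out = 1.637 kJ/mol
  T = 346.5 K: K = (4.632, 0.702, 0.232), RR gives ψ = 0.352, H_out = 13.744 kJ/mol
  T = 330.1 K: K = (3.575, 0.593, 0.196), RR gives ψ = 0.233, H_out = 8.455 kJ/mol
  T = 321.9 K: K = (3.109, 0.542, 0.178), RR gives ψ = 0.156, H_out = 5.339 kJ/mol
  T = 317.8 K: K = (2.892, 0.517, 0.170), RR gives ψ = 0.111, H_out = 3.581 kJ/mol
  T = 319.9 K: K = (3.002, 0.530, 0.174), RR gives ψ = 0.135, H_out = 4.502 kJ/mol
Linear interpolation between T = 317.8 (H_out = 3.581) and T = 319.9 (H_out = 4.502) on hF = 3.969 gives T ≈ 318.7 K, at which ψ = 0.12.

T = 318.7 K, V/F = 0.12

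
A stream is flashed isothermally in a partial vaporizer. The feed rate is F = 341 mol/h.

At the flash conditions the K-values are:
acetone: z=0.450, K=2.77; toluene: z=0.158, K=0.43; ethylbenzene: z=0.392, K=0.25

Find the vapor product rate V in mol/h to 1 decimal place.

Rachford–Rice: g(β) = Σ zᵢ(Kᵢ−1)/(1+β(Kᵢ−1)) = 0.
Feasibility: ΣzᵢKᵢ = 1.412, Σzᵢ/Kᵢ = 2.098 — both > 1, two phases present.
Newton–Raphson from β = 0.5:
  β = 0.500: g = -0.1738, g' = -1.062 → β = 0.336
  β = 0.336: g = -0.0053, g' = -1.027 → β = 0.331
Converged at β = 0.331.
Then V = β·F = 0.3312·341 = 112.9 mol/h and L = F − V = 228.1 mol/h.

V = 112.9 mol/h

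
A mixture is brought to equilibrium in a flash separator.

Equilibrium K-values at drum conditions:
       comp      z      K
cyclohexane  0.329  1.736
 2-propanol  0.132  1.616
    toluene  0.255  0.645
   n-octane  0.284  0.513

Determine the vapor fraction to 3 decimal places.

ψ = 0.313

Rachford–Rice: g(ψ) = Σ zᵢ(Kᵢ−1)/(1+ψ(Kᵢ−1)) = 0.
Feasibility: ΣzᵢKᵢ = 1.095, Σzᵢ/Kᵢ = 1.220 — both > 1, two phases present.
Newton–Raphson from ψ = 0.5:
  ψ = 0.500: g = -0.0537, g' = -0.290 → ψ = 0.315
  ψ = 0.315: g = -0.0005, g' = -0.287 → ψ = 0.313
Converged at ψ = 0.313.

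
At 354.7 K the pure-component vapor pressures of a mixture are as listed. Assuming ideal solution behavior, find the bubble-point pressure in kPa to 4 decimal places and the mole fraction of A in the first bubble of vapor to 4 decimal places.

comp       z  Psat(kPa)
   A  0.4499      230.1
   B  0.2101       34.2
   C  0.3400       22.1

At the bubble point ψ → 0, so ΣzᵢKᵢ = 1 with Kᵢ = Pᵢˢᵃᵗ/P ⇒ P = ΣzᵢPᵢˢᵃᵗ.
P = 0.4499·230.1 + 0.2101·34.2 + 0.3400·22.1 = 118.2214 kPa
yᵢ = zᵢPᵢˢᵃᵗ/P ⇒ y_A = 0.4499·230.1/118.2214 = 0.8757

Pbub = 118.2214 kPa, y_A = 0.8757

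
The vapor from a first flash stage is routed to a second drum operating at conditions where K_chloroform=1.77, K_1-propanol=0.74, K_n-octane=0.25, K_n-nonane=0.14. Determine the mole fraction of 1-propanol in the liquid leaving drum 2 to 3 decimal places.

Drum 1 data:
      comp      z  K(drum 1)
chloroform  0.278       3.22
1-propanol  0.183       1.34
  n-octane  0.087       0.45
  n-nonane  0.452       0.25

x_1-propanol (drum 2) = 0.261

Drum 1:
Newton iteration, ψ₁⁰ = 0.64:
  ψ₁ = 0.640: g = -0.4197, g' = -1.251 → ψ₁ = 0.304
  ψ₁ = 0.304: g = -0.0722, g' = -0.970 → ψ₁ = 0.230
  ψ₁ = 0.230: g = 0.0017, g' = -1.024 → ψ₁ = 0.232
Converged at ψ₁ = 0.232.
Drum-1 compositions:
  chloroform: x = 0.184, y = 0.591
  1-propanol: x = 0.170, y = 0.227
  n-octane: x = 0.100, y = 0.045
  n-nonane: x = 0.547, y = 0.137
Drum-2 feed = drum-1 vapor: z₂ = (0.5910, 0.2273, 0.0449, 0.1368).
Drum 2:
Newton–Raphson from ψ₂ = 0.33:
  ψ₂ = 0.330: g = 0.0893, g' = -0.483 → ψ₂ = 0.515
  ψ₂ = 0.515: g = -0.0083, g' = -0.593 → ψ₂ = 0.501
Converged at ψ₂ = 0.501.
  chloroform: x = 0.427, y = 0.755
  1-propanol: x = 0.261, y = 0.193
  n-octane: x = 0.072, y = 0.018
  n-nonane: x = 0.240, y = 0.034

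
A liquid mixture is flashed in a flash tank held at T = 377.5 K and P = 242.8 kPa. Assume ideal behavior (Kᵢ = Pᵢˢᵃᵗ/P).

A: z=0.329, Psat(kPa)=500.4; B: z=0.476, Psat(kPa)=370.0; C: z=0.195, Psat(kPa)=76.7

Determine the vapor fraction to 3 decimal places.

Raoult's law: Kᵢ = Pᵢˢᵃᵗ/P = Pᵢˢᵃᵗ/242.8.
  K_A = 500.4/242.8 = 2.06096, K_B = 370.0/242.8 = 1.52389, K_C = 76.7/242.8 = 0.31590
Material balance + equilibrium reduce to Σ zᵢ(Kᵢ−1)/(1+ψ(Kᵢ−1)) = 0.
Check two-phase: ΣzᵢKᵢ = 1.465 > 1 and Σzᵢ/Kᵢ = 1.089 > 1, so g(0) = 0.465 > 0 and g(1) = -0.089 < 0.
Newton–Raphson from ψ = 0.5:
  ψ = 0.500: g = 0.2229, g' = -0.451 → ψ = 0.994
  ψ = 0.994: g = -0.0834, g' = -1.037 → ψ = 0.914
  ψ = 0.914: g = -0.0101, g' = -0.805 → ψ = 0.901
Converged at ψ = 0.901.

ψ = 0.901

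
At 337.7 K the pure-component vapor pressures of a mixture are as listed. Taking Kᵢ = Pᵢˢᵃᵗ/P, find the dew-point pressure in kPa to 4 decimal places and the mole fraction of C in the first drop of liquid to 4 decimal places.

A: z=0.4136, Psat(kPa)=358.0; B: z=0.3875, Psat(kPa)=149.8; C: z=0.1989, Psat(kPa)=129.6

At the dew point ψ → 1, so Σzᵢ/Kᵢ = 1 with Kᵢ = Pᵢˢᵃᵗ/P ⇒ 1/P = Σzᵢ/Pᵢˢᵃᵗ.
1/P = 0.4136/358.0 + 0.3875/149.8 + 0.1989/129.6 = 0.0052768 ⇒ P = 189.5084 kPa
xᵢ = zᵢP/Pᵢˢᵃᵗ ⇒ x_C = 0.1989·189.5084/129.6 = 0.2908

Pdew = 189.5084 kPa, x_C = 0.2908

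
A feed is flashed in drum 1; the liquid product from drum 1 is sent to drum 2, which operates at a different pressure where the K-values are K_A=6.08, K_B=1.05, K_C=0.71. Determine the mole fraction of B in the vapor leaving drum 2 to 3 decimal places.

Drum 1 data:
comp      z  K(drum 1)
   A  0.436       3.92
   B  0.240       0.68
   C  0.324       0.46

Drum 1:
Rachford–Rice: g(ψ₁) = Σ zᵢ(Kᵢ−1)/(1+ψ₁(Kᵢ−1)) = 0.
Feasibility: ΣzᵢKᵢ = 2.021, Σzᵢ/Kᵢ = 1.169 — both > 1, two phases present.
Newton iteration, ψ₁⁰ = 0.5:
  ψ₁ = 0.500: g = 0.1864, g' = -0.826 → ψ₁ = 0.726
  ψ₁ = 0.726: g = 0.0205, g' = -0.679 → ψ₁ = 0.756
Converged at ψ₁ = 0.756.
Drum-1 compositions:
  A: x = 0.136, y = 0.533
  B: x = 0.317, y = 0.215
  C: x = 0.547, y = 0.252
Drum-2 feed = drum-1 liquid: z₂ = (0.1359, 0.3166, 0.5475).
Drum 2:
Newton iteration, ψ₂⁰ = 0.5:
  ψ₂ = 0.500: g = 0.0248, g' = -0.344 → ψ₂ = 0.572
  ψ₂ = 0.572: g = 0.0018, g' = -0.297 → ψ₂ = 0.578
Converged at ψ₂ = 0.578.
  A: x = 0.035, y = 0.210
  B: x = 0.308, y = 0.323
  C: x = 0.658, y = 0.467

y_B (drum 2) = 0.323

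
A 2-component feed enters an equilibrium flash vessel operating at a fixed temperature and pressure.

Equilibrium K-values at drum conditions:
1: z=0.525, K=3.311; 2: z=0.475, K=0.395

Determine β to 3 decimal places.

Iterate (Newton) starting at β = 0.5:
  β = 0.500: g = 0.1509, g' = -0.961 → β = 0.657
  β = 0.657: g = 0.0048, g' = -0.921 → β = 0.662
Converged at β = 0.662.

β = 0.662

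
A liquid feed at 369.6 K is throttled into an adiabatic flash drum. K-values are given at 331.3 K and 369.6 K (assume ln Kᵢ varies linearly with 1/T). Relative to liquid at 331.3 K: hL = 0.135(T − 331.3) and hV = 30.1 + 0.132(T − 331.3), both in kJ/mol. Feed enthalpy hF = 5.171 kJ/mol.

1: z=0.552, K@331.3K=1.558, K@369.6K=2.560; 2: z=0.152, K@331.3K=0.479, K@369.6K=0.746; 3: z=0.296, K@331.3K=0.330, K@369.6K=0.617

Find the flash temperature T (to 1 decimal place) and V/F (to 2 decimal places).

T = 333.2 K, V/F = 0.16

Adiabatic flash: solve Rachford–Rice at each trial T, then check hF = ψ·hV(T) + (1−ψ)·hL(T).
  T = 331.3 K: K = (1.558, 0.479, 0.330), RR gives ψ = 0.088, H_out = 2.636 kJ/mol
  T = 369.6 K: K = (2.560, 0.746, 0.617), RR gives ψ = 1.000, H_out = 35.156 kJ/mol
  T = 350.5 K: K = (2.026, 0.605, 0.459), RR gives ψ = 0.677, H_out = 22.925 kJ/mol
  T = 340.9 K: K = (1.783, 0.540, 0.391), RR gives ψ = 0.412, H_out = 13.690 kJ/mol
  T = 336.1 K: K = (1.668, 0.509, 0.360), RR gives ψ = 0.264, H_out = 8.577 kJ/mol
  T = 333.7 K: K = (1.613, 0.494, 0.345), RR gives ψ = 0.180, H_out = 5.743 kJ/mol
  T = 332.5 K: K = (1.585, 0.486, 0.337), RR gives ψ = 0.135, H_out = 4.229 kJ/mol
Linear interpolation between T = 332.5 (H_out = 4.229) and T = 333.7 (H_out = 5.743) on hF = 5.171 gives T ≈ 333.2 K, at which ψ = 0.16.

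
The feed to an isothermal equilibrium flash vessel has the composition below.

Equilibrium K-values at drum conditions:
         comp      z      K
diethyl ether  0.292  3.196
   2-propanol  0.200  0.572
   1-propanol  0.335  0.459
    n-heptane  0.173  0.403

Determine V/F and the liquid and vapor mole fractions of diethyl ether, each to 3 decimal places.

V/F = 0.235, x_diethyl ether = 0.193, y_diethyl ether = 0.616

Newton iteration, V/F⁰ = 0.5:
  V/F = 0.500: g = -0.1989, g' = -0.689 → V/F = 0.211
  V/F = 0.211: g = 0.0212, g' = -0.907 → V/F = 0.235
Converged at V/F = 0.235.
Compositions from xᵢ = zᵢ/(1+V/F(Kᵢ−1)), yᵢ = Kᵢxᵢ:
  diethyl ether: x = 0.193, y = 0.616
  2-propanol: x = 0.222, y = 0.127
  1-propanol: x = 0.384, y = 0.176
  n-heptane: x = 0.201, y = 0.081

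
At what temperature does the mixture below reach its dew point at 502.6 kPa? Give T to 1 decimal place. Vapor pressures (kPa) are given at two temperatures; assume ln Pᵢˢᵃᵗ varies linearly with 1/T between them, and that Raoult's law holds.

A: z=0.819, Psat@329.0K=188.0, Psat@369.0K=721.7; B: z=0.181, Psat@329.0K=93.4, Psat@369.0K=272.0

Dew-point temperature: Σzᵢ·P/Pᵢˢᵃᵗ(T) = 1. Interpolate ln Pᵢˢᵃᵗ = aᵢ + bᵢ/T.
  T = 329.0 K: ΣzᵢP/Pᵢˢᵃᵗ = 3.1635
  T = 369.0 K: ΣzᵢP/Pᵢˢᵃᵗ = 0.9048
  T = 349.0 K: ΣzᵢP/Pᵢˢᵃᵗ = 1.6288
  T = 359.0 K: ΣzᵢP/Pᵢˢᵃᵗ = 1.2035
  T = 364.0 K: ΣzᵢP/Pᵢˢᵃᵗ = 1.0414
  T = 366.5 K: ΣzᵢP/Pᵢˢᵃᵗ = 0.9702
  T = 365.2 K: ΣzᵢP/Pᵢˢᵃᵗ = 1.0064
Interpolating between 365.2 K and 366.5 K gives T ≈ 365.4 K.

T = 365.4 K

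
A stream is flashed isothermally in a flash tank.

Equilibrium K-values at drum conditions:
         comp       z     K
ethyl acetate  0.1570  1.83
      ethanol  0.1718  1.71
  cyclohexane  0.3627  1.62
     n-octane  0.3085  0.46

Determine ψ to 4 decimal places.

Let ψ = V/F and solve Σ zᵢ(Kᵢ−1)/(1+ψ(Kᵢ−1)) = 0.
Feasibility: ΣzᵢKᵢ = 1.3106, Σzᵢ/Kᵢ = 1.0808 — both > 1, two phases present.
Newton–Raphson from ψ = 0.38:
  ψ = 0.3800: g = 0.16752, g' = -0.3499 → ψ = 0.8587
  ψ = 0.8587: g = -0.01202, g' = -0.4424 → ψ = 0.8315
  ψ = 0.8315: g = -0.00018, g' = -0.4291 → ψ = 0.8311
Converged at ψ = 0.8311.

ψ = 0.8311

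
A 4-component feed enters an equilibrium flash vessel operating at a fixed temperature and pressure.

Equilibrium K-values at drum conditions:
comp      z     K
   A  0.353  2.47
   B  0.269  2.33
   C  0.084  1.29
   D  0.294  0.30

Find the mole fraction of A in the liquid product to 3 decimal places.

x_A = 0.166

Material balance + equilibrium reduce to Σ zᵢ(Kᵢ−1)/(1+V/F(Kᵢ−1)) = 0.
g(0) = ΣzᵢKᵢ − 1 = 0.695 and g(1) = 1 − Σzᵢ/Kᵢ = -0.303, so a root lies in (0, 1).
Iterate (Newton) starting at V/F = 0.5:
  V/F = 0.500: g = 0.2186, g' = -0.771 → V/F = 0.783
  V/F = 0.783: g = -0.0195, g' = -0.990 → V/F = 0.764
  V/F = 0.764: g = -0.0003, g' = -0.956 → V/F = 0.763
Converged at V/F = 0.763.
Compositions from xᵢ = zᵢ/(1+V/F(Kᵢ−1)), yᵢ = Kᵢxᵢ:
  A: x = 0.166, y = 0.411
  B: x = 0.133, y = 0.311
  C: x = 0.069, y = 0.089
  D: x = 0.631, y = 0.189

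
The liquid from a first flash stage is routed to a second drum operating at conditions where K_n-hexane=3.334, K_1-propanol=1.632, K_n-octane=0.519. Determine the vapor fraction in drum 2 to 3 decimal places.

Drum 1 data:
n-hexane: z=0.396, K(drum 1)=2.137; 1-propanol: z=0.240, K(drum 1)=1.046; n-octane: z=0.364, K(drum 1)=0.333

V/F (drum 2) = 0.690

Drum 1:
Material balance + equilibrium reduce to Σ zᵢ(Kᵢ−1)/(1+ψ₁(Kᵢ−1)) = 0.
g(0) = ΣzᵢKᵢ − 1 = 0.219 and g(1) = 1 − Σzᵢ/Kᵢ = -0.508, so a root lies in (0, 1).
Newton iteration, ψ₁⁰ = 0.36:
  ψ₁ = 0.360: g = 0.0108, g' = -0.539 → ψ₁ = 0.380
Converged at ψ₁ = 0.380.
Drum-1 compositions:
  n-hexane: x = 0.277, y = 0.591
  1-propanol: x = 0.236, y = 0.247
  n-octane: x = 0.488, y = 0.162
Drum-2 feed = drum-1 liquid: z₂ = (0.2765, 0.2359, 0.4876).
Drum 2:
Material balance + equilibrium reduce to Σ zᵢ(Kᵢ−1)/(1+ψ₂(Kᵢ−1)) = 0.
Check two-phase: ΣzᵢKᵢ = 1.560 > 1 and Σzᵢ/Kᵢ = 1.167 > 1, so g(0) = 0.560 > 0 and g(1) = -0.167 < 0.
Newton–Raphson from ψ₂ = 0.5:
  ψ₂ = 0.500: g = 0.1023, g' = -0.571 → ψ₂ = 0.679
  ψ₂ = 0.679: g = 0.0056, g' = -0.520 → ψ₂ = 0.690
Converged at ψ₂ = 0.690.
  n-hexane: x = 0.106, y = 0.353
  1-propanol: x = 0.164, y = 0.268
  n-octane: x = 0.730, y = 0.379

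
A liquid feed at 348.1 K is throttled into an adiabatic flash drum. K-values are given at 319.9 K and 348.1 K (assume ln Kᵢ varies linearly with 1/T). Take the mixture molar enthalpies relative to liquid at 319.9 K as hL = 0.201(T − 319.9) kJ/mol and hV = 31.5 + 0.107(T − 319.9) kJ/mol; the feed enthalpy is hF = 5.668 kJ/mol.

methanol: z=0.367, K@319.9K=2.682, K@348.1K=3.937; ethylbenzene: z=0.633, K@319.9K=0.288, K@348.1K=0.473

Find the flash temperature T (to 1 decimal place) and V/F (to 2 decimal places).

T = 322.1 K, V/F = 0.17

Adiabatic flash: solve Rachford–Rice at each trial T, then check hF = ψ·hV(T) + (1−ψ)·hL(T).
  T = 319.9 K: K = (2.682, 0.288), RR gives ψ = 0.139, H_out = 4.382 kJ/mol
  T = 348.1 K: K = (3.937, 0.473), RR gives ψ = 0.481, H_out = 19.541 kJ/mol
  T = 334.0 K: K = (3.276, 0.373), RR gives ψ = 0.307, H_out = 12.103 kJ/mol
  T = 326.9 K: K = (2.968, 0.328), RR gives ψ = 0.225, H_out = 8.342 kJ/mol
  T = 323.4 K: K = (2.823, 0.308), RR gives ψ = 0.183, H_out = 6.406 kJ/mol
  T = 321.6 K: K = (2.750, 0.297), RR gives ψ = 0.161, H_out = 5.378 kJ/mol
Linear interpolation between T = 321.6 (H_out = 5.378) and T = 323.4 (H_out = 6.406) on hF = 5.668 gives T ≈ 322.1 K, at which ψ = 0.17.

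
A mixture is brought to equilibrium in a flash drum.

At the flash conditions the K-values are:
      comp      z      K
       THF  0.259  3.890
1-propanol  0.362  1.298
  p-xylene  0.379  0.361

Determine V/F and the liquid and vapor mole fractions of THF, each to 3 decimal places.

Newton iteration, V/F⁰ = 0.5:
  V/F = 0.500: g = 0.0441, g' = -0.720 → V/F = 0.561
  V/F = 0.561: g = 0.0003, g' = -0.714 → V/F = 0.562
Converged at V/F = 0.562.
Compositions from xᵢ = zᵢ/(1+V/F(Kᵢ−1)), yᵢ = Kᵢxᵢ:
  THF: x = 0.099, y = 0.384
  1-propanol: x = 0.310, y = 0.403
  p-xylene: x = 0.591, y = 0.213

V/F = 0.562, x_THF = 0.099, y_THF = 0.384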